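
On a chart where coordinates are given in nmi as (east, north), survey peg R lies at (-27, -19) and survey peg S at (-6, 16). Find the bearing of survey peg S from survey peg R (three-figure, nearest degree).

031°

Δeast = -6 − -27 = 21.00; Δnorth = 16 − -19 = 35.00.
Bearing = atan2(Δeast, Δnorth) mod 360° = 30.96° ≈ 031°.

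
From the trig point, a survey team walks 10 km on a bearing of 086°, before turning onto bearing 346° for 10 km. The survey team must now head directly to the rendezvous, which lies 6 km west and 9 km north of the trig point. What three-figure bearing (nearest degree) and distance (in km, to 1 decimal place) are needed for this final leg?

Leg 1 (086°, 10 km): east 10 sin 86° = 9.98, north 10 cos 86° = 0.70
Leg 2 (346°, 10 km): east 10 sin 346° = -2.42, north 10 cos 346° = 9.70
Current position: (7.56, 10.40). Target: (-6, 9). Remaining: Δeast = -13.56, Δnorth = -1.40.
Bearing = atan2(-13.56, -1.40) mod 360° = 264.10°; distance = √((-13.56)² + (-1.40)²) = 13.629 km.

264°, 13.6 km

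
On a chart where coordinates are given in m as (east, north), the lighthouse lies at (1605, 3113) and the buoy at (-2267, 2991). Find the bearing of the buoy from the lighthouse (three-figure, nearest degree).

268°

Δeast = -2267 − 1605 = -3872.00; Δnorth = 2991 − 3113 = -122.00.
Bearing = atan2(Δeast, Δnorth) mod 360° = 268.20° ≈ 268°.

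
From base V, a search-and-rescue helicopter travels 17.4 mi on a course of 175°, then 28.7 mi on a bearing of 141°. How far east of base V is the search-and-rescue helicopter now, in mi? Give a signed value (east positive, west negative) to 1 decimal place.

19.6 mi

Leg 1 (175°, 17.4 mi): east 17.4 sin 175° = 1.52, north 17.4 cos 175° = -17.33
Leg 2 (141°, 28.7 mi): east 28.7 sin 141° = 18.06, north 28.7 cos 141° = -22.30
Net east component: 19.58 mi.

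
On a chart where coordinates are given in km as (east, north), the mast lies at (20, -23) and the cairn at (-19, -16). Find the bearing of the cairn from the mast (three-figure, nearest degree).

280°

Δeast = -19 − 20 = -39.00; Δnorth = -16 − -23 = 7.00.
Bearing = atan2(Δeast, Δnorth) mod 360° = 280.18° ≈ 280°.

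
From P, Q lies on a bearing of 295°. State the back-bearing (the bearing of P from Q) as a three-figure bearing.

115°

Back-bearing = 295° − 180° = 115°.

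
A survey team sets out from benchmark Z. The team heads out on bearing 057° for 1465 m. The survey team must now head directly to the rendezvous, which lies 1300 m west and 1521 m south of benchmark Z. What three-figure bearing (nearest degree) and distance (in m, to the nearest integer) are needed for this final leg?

227°, 3431 m

Leg 1 (057°, 1465 m): east 1465 sin 57° = 1228.65, north 1465 cos 57° = 797.90
Current position: (1228.65, 797.90). Target: (-1300, -1521). Remaining: Δeast = -2528.65, Δnorth = -2318.90.
Bearing = atan2(-2528.65, -2318.90) mod 360° = 227.48°; distance = √((-2528.65)² + (-2318.90)²) = 3430.942 m.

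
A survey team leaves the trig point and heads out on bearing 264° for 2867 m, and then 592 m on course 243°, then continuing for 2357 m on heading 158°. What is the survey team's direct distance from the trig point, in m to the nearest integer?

Leg 1 (264°, 2867 m): east 2867 sin 264° = -2851.29, north 2867 cos 264° = -299.68
Leg 2 (243°, 592 m): east 592 sin 243° = -527.48, north 592 cos 243° = -268.76
Leg 3 (158°, 2357 m): east 2357 sin 158° = 882.95, north 2357 cos 158° = -2185.37
Net: -2495.82 east, -2753.82 north. Distance = √((-2495.82)² + (-2753.82)²) = 3716.536 m.

3717 m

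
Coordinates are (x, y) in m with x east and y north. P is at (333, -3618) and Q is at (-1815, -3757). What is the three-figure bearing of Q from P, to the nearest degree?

266°

Δeast = -1815 − 333 = -2148.00; Δnorth = -3757 − -3618 = -139.00.
Bearing = atan2(Δeast, Δnorth) mod 360° = 266.30° ≈ 266°.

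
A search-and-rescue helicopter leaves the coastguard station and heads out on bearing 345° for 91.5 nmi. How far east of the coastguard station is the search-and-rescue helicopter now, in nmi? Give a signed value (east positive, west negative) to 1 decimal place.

-23.7 nmi

Leg 1 (345°, 91.5 nmi): east 91.5 sin 345° = -23.68, north 91.5 cos 345° = 88.38
Net east component: -23.68 nmi.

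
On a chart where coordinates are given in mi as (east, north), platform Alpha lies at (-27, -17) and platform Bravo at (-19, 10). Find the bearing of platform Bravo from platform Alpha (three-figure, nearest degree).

Δeast = -19 − -27 = 8.00; Δnorth = 10 − -17 = 27.00.
Bearing = atan2(Δeast, Δnorth) mod 360° = 16.50° ≈ 017°.

017°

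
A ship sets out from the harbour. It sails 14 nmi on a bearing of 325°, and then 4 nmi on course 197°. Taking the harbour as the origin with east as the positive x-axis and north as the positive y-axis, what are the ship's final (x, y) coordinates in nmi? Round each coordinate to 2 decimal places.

Leg 1 (325°, 14 nmi): east 14 sin 325° = -8.03, north 14 cos 325° = 11.47
Leg 2 (197°, 4 nmi): east 4 sin 197° = -1.17, north 4 cos 197° = -3.83
Summing: -9.20 nmi east, 7.64 nmi north → (-9.20, 7.64).

(-9.20, 7.64)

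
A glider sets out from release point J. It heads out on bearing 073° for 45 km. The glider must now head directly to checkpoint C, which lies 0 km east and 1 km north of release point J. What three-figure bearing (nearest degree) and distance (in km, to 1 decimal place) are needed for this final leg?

254°, 44.7 km

Leg 1 (073°, 45 km): east 45 sin 73° = 43.03, north 45 cos 73° = 13.16
Current position: (43.03, 13.16). Target: (0, 1). Remaining: Δeast = -43.03, Δnorth = -12.16.
Bearing = atan2(-43.03, -12.16) mod 360° = 254.23°; distance = √((-43.03)² + (-12.16)²) = 44.718 km.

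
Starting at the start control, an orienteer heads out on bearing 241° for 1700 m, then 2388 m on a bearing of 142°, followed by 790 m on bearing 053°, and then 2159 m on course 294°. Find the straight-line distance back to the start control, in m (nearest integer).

1917 m

Leg 1 (241°, 1700 m): east 1700 sin 241° = -1486.85, north 1700 cos 241° = -824.18
Leg 2 (142°, 2388 m): east 2388 sin 142° = 1470.20, north 2388 cos 142° = -1881.77
Leg 3 (053°, 790 m): east 790 sin 53° = 630.92, north 790 cos 53° = 475.43
Leg 4 (294°, 2159 m): east 2159 sin 294° = -1972.34, north 2159 cos 294° = 878.14
Net: -1358.08 east, -1352.37 north. Distance = √((-1358.08)² + (-1352.37)²) = 1916.578 m.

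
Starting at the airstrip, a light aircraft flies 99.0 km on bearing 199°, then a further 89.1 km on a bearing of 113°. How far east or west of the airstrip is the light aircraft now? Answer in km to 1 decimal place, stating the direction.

Leg 1 (199°, 99.0 km): east 99.0 sin 199° = -32.23, north 99.0 cos 199° = -93.61
Leg 2 (113°, 89.1 km): east 89.1 sin 113° = 82.02, north 89.1 cos 113° = -34.81
Net east component: 49.79 km.

49.8 km east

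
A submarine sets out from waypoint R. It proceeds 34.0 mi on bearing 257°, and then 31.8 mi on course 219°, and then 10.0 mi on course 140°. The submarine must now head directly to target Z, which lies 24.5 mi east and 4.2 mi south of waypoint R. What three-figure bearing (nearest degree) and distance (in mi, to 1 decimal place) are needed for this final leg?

Leg 1 (257°, 34.0 mi): east 34.0 sin 257° = -33.13, north 34.0 cos 257° = -7.65
Leg 2 (219°, 31.8 mi): east 31.8 sin 219° = -20.01, north 31.8 cos 219° = -24.71
Leg 3 (140°, 10.0 mi): east 10.0 sin 140° = 6.43, north 10.0 cos 140° = -7.66
Current position: (-46.71, -40.02). Target: (24.5, -4.2). Remaining: Δeast = 71.21, Δnorth = 35.82.
Bearing = atan2(71.21, 35.82) mod 360° = 63.30°; distance = √((71.21)² + (35.82)²) = 79.715 mi.

063°, 79.7 mi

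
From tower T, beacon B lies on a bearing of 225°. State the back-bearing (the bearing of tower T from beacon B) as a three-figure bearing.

Back-bearing = 225° − 180° = 045°.

045°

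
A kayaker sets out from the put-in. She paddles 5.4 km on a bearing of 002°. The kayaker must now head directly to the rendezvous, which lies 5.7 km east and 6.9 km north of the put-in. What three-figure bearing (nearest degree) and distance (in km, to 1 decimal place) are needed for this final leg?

Leg 1 (002°, 5.4 km): east 5.4 sin 2° = 0.19, north 5.4 cos 2° = 5.40
Current position: (0.19, 5.40). Target: (5.7, 6.9). Remaining: Δeast = 5.51, Δnorth = 1.50.
Bearing = atan2(5.51, 1.50) mod 360° = 74.74°; distance = √((5.51)² + (1.50)²) = 5.713 km.

075°, 5.7 km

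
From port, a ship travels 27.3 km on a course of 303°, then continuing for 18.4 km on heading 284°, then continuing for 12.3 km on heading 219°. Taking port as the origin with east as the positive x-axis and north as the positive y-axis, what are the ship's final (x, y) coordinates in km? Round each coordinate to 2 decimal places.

Leg 1 (303°, 27.3 km): east 27.3 sin 303° = -22.90, north 27.3 cos 303° = 14.87
Leg 2 (284°, 18.4 km): east 18.4 sin 284° = -17.85, north 18.4 cos 284° = 4.45
Leg 3 (219°, 12.3 km): east 12.3 sin 219° = -7.74, north 12.3 cos 219° = -9.56
Summing: -48.49 km east, 9.76 km north → (-48.49, 9.76).

(-48.49, 9.76)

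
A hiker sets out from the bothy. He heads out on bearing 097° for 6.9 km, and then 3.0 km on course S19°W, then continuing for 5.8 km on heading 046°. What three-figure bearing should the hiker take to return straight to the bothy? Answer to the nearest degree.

Leg 1 (097°, 6.9 km): east 6.9 sin 97° = 6.85, north 6.9 cos 97° = -0.84
Leg 2 (S19°W, 3.0 km): east 3.0 sin 199° = -0.98, north 3.0 cos 199° = -2.84
Leg 3 (046°, 5.8 km): east 5.8 sin 46° = 4.17, north 5.8 cos 46° = 4.03
Net displacement: 10.04 east, 0.35 north. Direction back to start is (-10.04, -0.35): bearing = atan2(-10.04, -0.35) mod 360° = 268.00° ≈ 268°.

268°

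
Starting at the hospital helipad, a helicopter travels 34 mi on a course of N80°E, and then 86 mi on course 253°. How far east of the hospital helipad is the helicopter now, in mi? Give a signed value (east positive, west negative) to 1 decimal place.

-48.8 mi

Leg 1 (N80°E, 34 mi): east 34 sin 80° = 33.48, north 34 cos 80° = 5.90
Leg 2 (253°, 86 mi): east 86 sin 253° = -82.24, north 86 cos 253° = -25.14
Net east component: -48.76 mi.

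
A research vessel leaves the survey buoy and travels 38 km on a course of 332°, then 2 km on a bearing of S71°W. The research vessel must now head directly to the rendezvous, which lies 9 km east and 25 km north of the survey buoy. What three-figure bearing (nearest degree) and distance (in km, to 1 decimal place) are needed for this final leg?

105°, 29.8 km

Leg 1 (332°, 38 km): east 38 sin 332° = -17.84, north 38 cos 332° = 33.55
Leg 2 (S71°W, 2 km): east 2 sin 251° = -1.89, north 2 cos 251° = -0.65
Current position: (-19.73, 32.90). Target: (9, 25). Remaining: Δeast = 28.73, Δnorth = -7.90.
Bearing = atan2(28.73, -7.90) mod 360° = 105.38°; distance = √((28.73)² + (-7.90)²) = 29.798 km.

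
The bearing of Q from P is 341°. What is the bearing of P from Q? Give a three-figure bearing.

Back-bearing = 341° − 180° = 161°.

161°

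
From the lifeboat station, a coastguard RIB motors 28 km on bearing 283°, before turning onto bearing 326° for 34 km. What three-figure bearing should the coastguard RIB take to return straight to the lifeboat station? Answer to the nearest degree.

Leg 1 (283°, 28 km): east 28 sin 283° = -27.28, north 28 cos 283° = 6.30
Leg 2 (326°, 34 km): east 34 sin 326° = -19.01, north 34 cos 326° = 28.19
Net displacement: -46.29 east, 34.49 north. Direction back to start is (46.29, -34.49): bearing = atan2(46.29, -34.49) mod 360° = 126.68° ≈ 127°.

127°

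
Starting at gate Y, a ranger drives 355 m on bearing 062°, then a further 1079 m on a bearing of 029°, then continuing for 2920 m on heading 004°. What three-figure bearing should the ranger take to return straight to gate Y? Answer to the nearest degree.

Leg 1 (062°, 355 m): east 355 sin 62° = 313.45, north 355 cos 62° = 166.66
Leg 2 (029°, 1079 m): east 1079 sin 29° = 523.11, north 1079 cos 29° = 943.71
Leg 3 (004°, 2920 m): east 2920 sin 4° = 203.69, north 2920 cos 4° = 2912.89
Net displacement: 1040.24 east, 4023.26 north. Direction back to start is (-1040.24, -4023.26): bearing = atan2(-1040.24, -4023.26) mod 360° = 194.50° ≈ 194°.

194°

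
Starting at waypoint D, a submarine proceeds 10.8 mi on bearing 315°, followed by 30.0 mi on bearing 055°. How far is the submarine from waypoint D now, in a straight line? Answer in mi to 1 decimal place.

Leg 1 (315°, 10.8 mi): east 10.8 sin 315° = -7.64, north 10.8 cos 315° = 7.64
Leg 2 (055°, 30.0 mi): east 30.0 sin 55° = 24.57, north 30.0 cos 55° = 17.21
Net: 16.94 east, 24.84 north. Distance = √((16.94)² + (24.84)²) = 30.069 mi.

30.1 mi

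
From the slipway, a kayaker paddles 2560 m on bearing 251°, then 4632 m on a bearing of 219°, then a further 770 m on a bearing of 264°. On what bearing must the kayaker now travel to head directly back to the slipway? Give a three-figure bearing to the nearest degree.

Leg 1 (251°, 2560 m): east 2560 sin 251° = -2420.53, north 2560 cos 251° = -833.45
Leg 2 (219°, 4632 m): east 4632 sin 219° = -2915.01, north 4632 cos 219° = -3599.74
Leg 3 (264°, 770 m): east 770 sin 264° = -765.78, north 770 cos 264° = -80.49
Net displacement: -6101.32 east, -4513.68 north. Direction back to start is (6101.32, 4513.68): bearing = atan2(6101.32, 4513.68) mod 360° = 53.51° ≈ 054°.

054°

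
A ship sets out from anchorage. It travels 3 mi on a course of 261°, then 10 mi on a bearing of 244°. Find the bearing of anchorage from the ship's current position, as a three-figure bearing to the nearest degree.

Leg 1 (261°, 3 mi): east 3 sin 261° = -2.96, north 3 cos 261° = -0.47
Leg 2 (244°, 10 mi): east 10 sin 244° = -8.99, north 10 cos 244° = -4.38
Net displacement: -11.95 east, -4.85 north. Direction back to start is (11.95, 4.85): bearing = atan2(11.95, 4.85) mod 360° = 67.90° ≈ 068°.

068°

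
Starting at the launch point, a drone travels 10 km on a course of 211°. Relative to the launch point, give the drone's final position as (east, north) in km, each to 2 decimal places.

Leg 1 (211°, 10 km): east 10 sin 211° = -5.15, north 10 cos 211° = -8.57
Summing: -5.15 km east, -8.57 km north → (-5.15, -8.57).

(-5.15, -8.57)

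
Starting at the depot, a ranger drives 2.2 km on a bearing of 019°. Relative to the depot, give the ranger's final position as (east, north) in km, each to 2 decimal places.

Leg 1 (019°, 2.2 km): east 2.2 sin 19° = 0.72, north 2.2 cos 19° = 2.08
Summing: 0.72 km east, 2.08 km north → (0.72, 2.08).

(0.72, 2.08)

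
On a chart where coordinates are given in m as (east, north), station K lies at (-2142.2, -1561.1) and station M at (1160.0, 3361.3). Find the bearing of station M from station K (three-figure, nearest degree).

034°

Δeast = 1160.0 − -2142.2 = 3302.20; Δnorth = 3361.3 − -1561.1 = 4922.40.
Bearing = atan2(Δeast, Δnorth) mod 360° = 33.86° ≈ 034°.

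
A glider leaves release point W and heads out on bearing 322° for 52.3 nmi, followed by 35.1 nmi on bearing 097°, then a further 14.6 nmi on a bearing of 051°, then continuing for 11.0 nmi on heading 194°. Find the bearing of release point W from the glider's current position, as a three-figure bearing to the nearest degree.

198°

Leg 1 (322°, 52.3 nmi): east 52.3 sin 322° = -32.20, north 52.3 cos 322° = 41.21
Leg 2 (097°, 35.1 nmi): east 35.1 sin 97° = 34.84, north 35.1 cos 97° = -4.28
Leg 3 (051°, 14.6 nmi): east 14.6 sin 51° = 11.35, north 14.6 cos 51° = 9.19
Leg 4 (194°, 11.0 nmi): east 11.0 sin 194° = -2.66, north 11.0 cos 194° = -10.67
Net displacement: 11.32 east, 35.45 north. Direction back to start is (-11.32, -35.45): bearing = atan2(-11.32, -35.45) mod 360° = 197.72° ≈ 198°.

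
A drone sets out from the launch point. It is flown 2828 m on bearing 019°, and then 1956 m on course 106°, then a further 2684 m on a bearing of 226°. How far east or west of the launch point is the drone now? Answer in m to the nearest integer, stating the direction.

870 m east

Leg 1 (019°, 2828 m): east 2828 sin 19° = 920.71, north 2828 cos 19° = 2673.93
Leg 2 (106°, 1956 m): east 1956 sin 106° = 1880.23, north 1956 cos 106° = -539.15
Leg 3 (226°, 2684 m): east 2684 sin 226° = -1930.71, north 2684 cos 226° = -1864.46
Net east component: 870.23 m.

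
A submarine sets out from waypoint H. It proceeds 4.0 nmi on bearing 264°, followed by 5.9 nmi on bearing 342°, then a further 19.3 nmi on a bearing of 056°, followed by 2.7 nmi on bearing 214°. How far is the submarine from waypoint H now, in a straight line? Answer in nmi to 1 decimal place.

16.3 nmi

Leg 1 (264°, 4.0 nmi): east 4.0 sin 264° = -3.98, north 4.0 cos 264° = -0.42
Leg 2 (342°, 5.9 nmi): east 5.9 sin 342° = -1.82, north 5.9 cos 342° = 5.61
Leg 3 (056°, 19.3 nmi): east 19.3 sin 56° = 16.00, north 19.3 cos 56° = 10.79
Leg 4 (214°, 2.7 nmi): east 2.7 sin 214° = -1.51, north 2.7 cos 214° = -2.24
Net: 8.69 east, 13.75 north. Distance = √((8.69)² + (13.75)²) = 16.263 nmi.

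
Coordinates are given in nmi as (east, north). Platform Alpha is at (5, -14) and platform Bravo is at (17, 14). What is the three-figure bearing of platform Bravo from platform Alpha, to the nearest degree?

023°

Δeast = 17 − 5 = 12.00; Δnorth = 14 − -14 = 28.00.
Bearing = atan2(Δeast, Δnorth) mod 360° = 23.20° ≈ 023°.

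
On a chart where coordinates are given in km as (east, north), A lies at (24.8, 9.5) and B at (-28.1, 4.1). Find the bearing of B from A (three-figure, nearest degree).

Δeast = -28.1 − 24.8 = -52.90; Δnorth = 4.1 − 9.5 = -5.40.
Bearing = atan2(Δeast, Δnorth) mod 360° = 264.17° ≈ 264°.

264°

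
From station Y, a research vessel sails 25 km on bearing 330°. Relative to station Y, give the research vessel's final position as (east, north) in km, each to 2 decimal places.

(-12.50, 21.65)

Leg 1 (330°, 25 km): east 25 sin 330° = -12.50, north 25 cos 330° = 21.65
Summing: -12.50 km east, 21.65 km north → (-12.50, 21.65).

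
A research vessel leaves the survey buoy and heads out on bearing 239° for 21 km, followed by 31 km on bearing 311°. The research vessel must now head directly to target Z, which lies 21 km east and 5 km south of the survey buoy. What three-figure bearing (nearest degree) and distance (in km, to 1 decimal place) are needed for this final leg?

103°, 64.1 km

Leg 1 (239°, 21 km): east 21 sin 239° = -18.00, north 21 cos 239° = -10.82
Leg 2 (311°, 31 km): east 31 sin 311° = -23.40, north 31 cos 311° = 20.34
Current position: (-41.40, 9.52). Target: (21, -5). Remaining: Δeast = 62.40, Δnorth = -14.52.
Bearing = atan2(62.40, -14.52) mod 360° = 103.10°; distance = √((62.40)² + (-14.52)²) = 64.064 km.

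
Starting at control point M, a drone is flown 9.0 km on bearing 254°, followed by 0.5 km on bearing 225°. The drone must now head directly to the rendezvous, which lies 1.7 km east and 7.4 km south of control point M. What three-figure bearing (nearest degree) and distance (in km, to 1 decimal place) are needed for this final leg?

113°, 11.6 km

Leg 1 (254°, 9.0 km): east 9.0 sin 254° = -8.65, north 9.0 cos 254° = -2.48
Leg 2 (225°, 0.5 km): east 0.5 sin 225° = -0.35, north 0.5 cos 225° = -0.35
Current position: (-9.00, -2.83). Target: (1.7, -7.4). Remaining: Δeast = 10.70, Δnorth = -4.57.
Bearing = atan2(10.70, -4.57) mod 360° = 113.10°; distance = √((10.70)² + (-4.57)²) = 11.638 km.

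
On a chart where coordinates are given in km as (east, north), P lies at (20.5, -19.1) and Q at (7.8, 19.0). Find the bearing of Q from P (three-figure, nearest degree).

342°

Δeast = 7.8 − 20.5 = -12.70; Δnorth = 19.0 − -19.1 = 38.10.
Bearing = atan2(Δeast, Δnorth) mod 360° = 341.57° ≈ 342°.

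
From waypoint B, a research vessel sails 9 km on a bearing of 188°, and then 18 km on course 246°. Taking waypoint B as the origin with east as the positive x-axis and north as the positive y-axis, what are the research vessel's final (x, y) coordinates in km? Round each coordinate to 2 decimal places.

(-17.70, -16.23)

Leg 1 (188°, 9 km): east 9 sin 188° = -1.25, north 9 cos 188° = -8.91
Leg 2 (246°, 18 km): east 18 sin 246° = -16.44, north 18 cos 246° = -7.32
Summing: -17.70 km east, -16.23 km north → (-17.70, -16.23).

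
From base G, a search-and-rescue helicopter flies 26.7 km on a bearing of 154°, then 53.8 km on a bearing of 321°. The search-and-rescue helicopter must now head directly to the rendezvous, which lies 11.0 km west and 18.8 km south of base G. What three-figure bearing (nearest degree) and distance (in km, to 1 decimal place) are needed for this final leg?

163°, 38.3 km

Leg 1 (154°, 26.7 km): east 26.7 sin 154° = 11.70, north 26.7 cos 154° = -24.00
Leg 2 (321°, 53.8 km): east 53.8 sin 321° = -33.86, north 53.8 cos 321° = 41.81
Current position: (-22.15, 17.81). Target: (-11.0, -18.8). Remaining: Δeast = 11.15, Δnorth = -36.61.
Bearing = atan2(11.15, -36.61) mod 360° = 163.06°; distance = √((11.15)² + (-36.61)²) = 38.274 km.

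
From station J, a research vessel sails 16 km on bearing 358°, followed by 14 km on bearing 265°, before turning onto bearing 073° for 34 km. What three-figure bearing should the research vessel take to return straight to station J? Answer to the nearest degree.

Leg 1 (358°, 16 km): east 16 sin 358° = -0.56, north 16 cos 358° = 15.99
Leg 2 (265°, 14 km): east 14 sin 265° = -13.95, north 14 cos 265° = -1.22
Leg 3 (073°, 34 km): east 34 sin 73° = 32.51, north 34 cos 73° = 9.94
Net displacement: 18.01 east, 24.71 north. Direction back to start is (-18.01, -24.71): bearing = atan2(-18.01, -24.71) mod 360° = 216.08° ≈ 216°.

216°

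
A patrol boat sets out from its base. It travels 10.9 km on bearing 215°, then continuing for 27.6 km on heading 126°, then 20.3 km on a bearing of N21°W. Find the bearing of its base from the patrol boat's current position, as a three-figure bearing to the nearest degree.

Leg 1 (215°, 10.9 km): east 10.9 sin 215° = -6.25, north 10.9 cos 215° = -8.93
Leg 2 (126°, 27.6 km): east 27.6 sin 126° = 22.33, north 27.6 cos 126° = -16.22
Leg 3 (N21°W, 20.3 km): east 20.3 sin 339° = -7.27, north 20.3 cos 339° = 18.95
Net displacement: 8.80 east, -6.20 north. Direction back to start is (-8.80, 6.20): bearing = atan2(-8.80, 6.20) mod 360° = 305.16° ≈ 305°.

305°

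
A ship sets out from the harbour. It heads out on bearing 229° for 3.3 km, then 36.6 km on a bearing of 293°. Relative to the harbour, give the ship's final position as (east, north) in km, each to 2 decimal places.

Leg 1 (229°, 3.3 km): east 3.3 sin 229° = -2.49, north 3.3 cos 229° = -2.16
Leg 2 (293°, 36.6 km): east 36.6 sin 293° = -33.69, north 36.6 cos 293° = 14.30
Summing: -36.18 km east, 12.14 km north → (-36.18, 12.14).

(-36.18, 12.14)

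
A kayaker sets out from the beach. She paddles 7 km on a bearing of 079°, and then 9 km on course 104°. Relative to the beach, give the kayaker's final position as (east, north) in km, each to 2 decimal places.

(15.60, -0.84)

Leg 1 (079°, 7 km): east 7 sin 79° = 6.87, north 7 cos 79° = 1.34
Leg 2 (104°, 9 km): east 9 sin 104° = 8.73, north 9 cos 104° = -2.18
Summing: 15.60 km east, -0.84 km north → (15.60, -0.84).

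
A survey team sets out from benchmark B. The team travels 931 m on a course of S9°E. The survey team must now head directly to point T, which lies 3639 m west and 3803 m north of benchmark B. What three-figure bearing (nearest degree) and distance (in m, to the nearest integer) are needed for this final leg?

321°, 6052 m

Leg 1 (S9°E, 931 m): east 931 sin 171° = 145.64, north 931 cos 171° = -919.54
Current position: (145.64, -919.54). Target: (-3639, 3803). Remaining: Δeast = -3784.64, Δnorth = 4722.54.
Bearing = atan2(-3784.64, 4722.54) mod 360° = 321.29°; distance = √((-3784.64)² + (4722.54)²) = 6051.931 m.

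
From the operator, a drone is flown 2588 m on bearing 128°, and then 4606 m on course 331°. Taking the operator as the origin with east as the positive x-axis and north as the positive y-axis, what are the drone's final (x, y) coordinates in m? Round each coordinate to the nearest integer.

(-194, 2435)

Leg 1 (128°, 2588 m): east 2588 sin 128° = 2039.37, north 2588 cos 128° = -1593.33
Leg 2 (331°, 4606 m): east 4606 sin 331° = -2233.03, north 4606 cos 331° = 4028.50
Summing: -193.66 m east, 2435.17 m north → (-194, 2435).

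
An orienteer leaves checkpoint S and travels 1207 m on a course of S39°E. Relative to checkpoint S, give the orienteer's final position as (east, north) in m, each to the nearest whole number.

(760, -938)

Leg 1 (S39°E, 1207 m): east 1207 sin 141° = 759.59, north 1207 cos 141° = -938.02
Summing: 759.59 m east, -938.02 m north → (760, -938).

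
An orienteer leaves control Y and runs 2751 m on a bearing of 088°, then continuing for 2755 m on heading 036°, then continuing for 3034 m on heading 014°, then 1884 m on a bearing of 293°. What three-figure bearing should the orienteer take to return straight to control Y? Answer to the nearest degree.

209°

Leg 1 (088°, 2751 m): east 2751 sin 88° = 2749.32, north 2751 cos 88° = 96.01
Leg 2 (036°, 2755 m): east 2755 sin 36° = 1619.35, north 2755 cos 36° = 2228.84
Leg 3 (014°, 3034 m): east 3034 sin 14° = 733.99, north 3034 cos 14° = 2943.88
Leg 4 (293°, 1884 m): east 1884 sin 293° = -1734.23, north 1884 cos 293° = 736.14
Net displacement: 3368.43 east, 6004.87 north. Direction back to start is (-3368.43, -6004.87): bearing = atan2(-3368.43, -6004.87) mod 360° = 209.29° ≈ 209°.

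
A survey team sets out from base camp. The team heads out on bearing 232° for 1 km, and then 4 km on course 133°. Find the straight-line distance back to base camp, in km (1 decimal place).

4.0 km

Leg 1 (232°, 1 km): east 1 sin 232° = -0.79, north 1 cos 232° = -0.62
Leg 2 (133°, 4 km): east 4 sin 133° = 2.93, north 4 cos 133° = -2.73
Net: 2.14 east, -3.34 north. Distance = √((2.14)² + (-3.34)²) = 3.968 km.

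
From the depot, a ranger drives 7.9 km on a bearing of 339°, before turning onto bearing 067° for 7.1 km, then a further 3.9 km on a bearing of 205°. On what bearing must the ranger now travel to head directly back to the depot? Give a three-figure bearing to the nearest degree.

Leg 1 (339°, 7.9 km): east 7.9 sin 339° = -2.83, north 7.9 cos 339° = 7.38
Leg 2 (067°, 7.1 km): east 7.1 sin 67° = 6.54, north 7.1 cos 67° = 2.77
Leg 3 (205°, 3.9 km): east 3.9 sin 205° = -1.65, north 3.9 cos 205° = -3.53
Net displacement: 2.06 east, 6.61 north. Direction back to start is (-2.06, -6.61): bearing = atan2(-2.06, -6.61) mod 360° = 197.27° ≈ 197°.

197°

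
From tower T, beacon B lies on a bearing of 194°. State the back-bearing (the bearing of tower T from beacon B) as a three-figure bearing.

Back-bearing = 194° − 180° = 014°.

014°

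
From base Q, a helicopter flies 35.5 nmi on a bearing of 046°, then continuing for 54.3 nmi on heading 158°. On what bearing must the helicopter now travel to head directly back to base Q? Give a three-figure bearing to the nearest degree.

Leg 1 (046°, 35.5 nmi): east 35.5 sin 46° = 25.54, north 35.5 cos 46° = 24.66
Leg 2 (158°, 54.3 nmi): east 54.3 sin 158° = 20.34, north 54.3 cos 158° = -50.35
Net displacement: 45.88 east, -25.69 north. Direction back to start is (-45.88, 25.69): bearing = atan2(-45.88, 25.69) mod 360° = 299.24° ≈ 299°.

299°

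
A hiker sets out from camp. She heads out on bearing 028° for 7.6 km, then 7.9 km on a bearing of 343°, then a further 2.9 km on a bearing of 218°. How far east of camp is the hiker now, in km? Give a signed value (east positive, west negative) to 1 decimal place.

Leg 1 (028°, 7.6 km): east 7.6 sin 28° = 3.57, north 7.6 cos 28° = 6.71
Leg 2 (343°, 7.9 km): east 7.9 sin 343° = -2.31, north 7.9 cos 343° = 7.55
Leg 3 (218°, 2.9 km): east 2.9 sin 218° = -1.79, north 2.9 cos 218° = -2.29
Net east component: -0.53 km.

-0.5 km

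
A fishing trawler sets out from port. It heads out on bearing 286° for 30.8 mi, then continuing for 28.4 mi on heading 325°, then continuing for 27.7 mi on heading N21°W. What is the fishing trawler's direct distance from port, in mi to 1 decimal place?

80.2 mi

Leg 1 (286°, 30.8 mi): east 30.8 sin 286° = -29.61, north 30.8 cos 286° = 8.49
Leg 2 (325°, 28.4 mi): east 28.4 sin 325° = -16.29, north 28.4 cos 325° = 23.26
Leg 3 (N21°W, 27.7 mi): east 27.7 sin 339° = -9.93, north 27.7 cos 339° = 25.86
Net: -55.82 east, 57.61 north. Distance = √((-55.82)² + (57.61)²) = 80.222 mi.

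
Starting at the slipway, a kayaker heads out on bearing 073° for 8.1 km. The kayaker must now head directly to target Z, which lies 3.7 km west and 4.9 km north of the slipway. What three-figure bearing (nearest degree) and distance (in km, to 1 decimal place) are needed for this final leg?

282°, 11.7 km

Leg 1 (073°, 8.1 km): east 8.1 sin 73° = 7.75, north 8.1 cos 73° = 2.37
Current position: (7.75, 2.37). Target: (-3.7, 4.9). Remaining: Δeast = -11.45, Δnorth = 2.53.
Bearing = atan2(-11.45, 2.53) mod 360° = 282.47°; distance = √((-11.45)² + (2.53)²) = 11.723 km.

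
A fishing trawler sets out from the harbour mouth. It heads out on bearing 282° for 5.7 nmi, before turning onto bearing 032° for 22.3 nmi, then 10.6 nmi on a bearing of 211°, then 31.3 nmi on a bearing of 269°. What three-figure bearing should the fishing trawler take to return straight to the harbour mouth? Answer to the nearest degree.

Leg 1 (282°, 5.7 nmi): east 5.7 sin 282° = -5.58, north 5.7 cos 282° = 1.19
Leg 2 (032°, 22.3 nmi): east 22.3 sin 32° = 11.82, north 22.3 cos 32° = 18.91
Leg 3 (211°, 10.6 nmi): east 10.6 sin 211° = -5.46, north 10.6 cos 211° = -9.09
Leg 4 (269°, 31.3 nmi): east 31.3 sin 269° = -31.30, north 31.3 cos 269° = -0.55
Net displacement: -30.51 east, 10.46 north. Direction back to start is (30.51, -10.46): bearing = atan2(30.51, -10.46) mod 360° = 108.93° ≈ 109°.

109°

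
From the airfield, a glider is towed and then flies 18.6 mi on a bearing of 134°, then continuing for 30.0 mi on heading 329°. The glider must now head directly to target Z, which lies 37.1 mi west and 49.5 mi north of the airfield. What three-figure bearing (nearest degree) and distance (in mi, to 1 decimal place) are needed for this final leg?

Leg 1 (134°, 18.6 mi): east 18.6 sin 134° = 13.38, north 18.6 cos 134° = -12.92
Leg 2 (329°, 30.0 mi): east 30.0 sin 329° = -15.45, north 30.0 cos 329° = 25.72
Current position: (-2.07, 12.79). Target: (-37.1, 49.5). Remaining: Δeast = -35.03, Δnorth = 36.71.
Bearing = atan2(-35.03, 36.71) mod 360° = 316.34°; distance = √((-35.03)² + (36.71)²) = 50.738 mi.

316°, 50.7 mi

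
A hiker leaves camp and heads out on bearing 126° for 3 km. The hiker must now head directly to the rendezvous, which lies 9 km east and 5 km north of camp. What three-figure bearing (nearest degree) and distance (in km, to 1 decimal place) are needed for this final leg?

044°, 9.4 km

Leg 1 (126°, 3 km): east 3 sin 126° = 2.43, north 3 cos 126° = -1.76
Current position: (2.43, -1.76). Target: (9, 5). Remaining: Δeast = 6.57, Δnorth = 6.76.
Bearing = atan2(6.57, 6.76) mod 360° = 44.18°; distance = √((6.57)² + (6.76)²) = 9.431 km.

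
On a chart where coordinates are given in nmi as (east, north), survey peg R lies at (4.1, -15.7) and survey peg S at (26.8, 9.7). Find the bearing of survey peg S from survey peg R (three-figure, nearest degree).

042°

Δeast = 26.8 − 4.1 = 22.70; Δnorth = 9.7 − -15.7 = 25.40.
Bearing = atan2(Δeast, Δnorth) mod 360° = 41.79° ≈ 042°.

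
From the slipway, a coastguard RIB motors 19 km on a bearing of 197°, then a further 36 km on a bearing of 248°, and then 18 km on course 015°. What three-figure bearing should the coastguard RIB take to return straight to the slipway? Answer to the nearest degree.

067°

Leg 1 (197°, 19 km): east 19 sin 197° = -5.56, north 19 cos 197° = -18.17
Leg 2 (248°, 36 km): east 36 sin 248° = -33.38, north 36 cos 248° = -13.49
Leg 3 (015°, 18 km): east 18 sin 15° = 4.66, north 18 cos 15° = 17.39
Net displacement: -34.27 east, -14.27 north. Direction back to start is (34.27, 14.27): bearing = atan2(34.27, 14.27) mod 360° = 67.40° ≈ 067°.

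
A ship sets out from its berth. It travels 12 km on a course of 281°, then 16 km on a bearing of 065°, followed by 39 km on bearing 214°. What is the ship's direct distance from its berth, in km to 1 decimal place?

Leg 1 (281°, 12 km): east 12 sin 281° = -11.78, north 12 cos 281° = 2.29
Leg 2 (065°, 16 km): east 16 sin 65° = 14.50, north 16 cos 65° = 6.76
Leg 3 (214°, 39 km): east 39 sin 214° = -21.81, north 39 cos 214° = -32.33
Net: -19.09 east, -23.28 north. Distance = √((-19.09)² + (-23.28)²) = 30.105 km.

30.1 km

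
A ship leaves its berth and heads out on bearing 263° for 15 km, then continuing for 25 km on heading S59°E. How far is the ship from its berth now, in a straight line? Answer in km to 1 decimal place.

16.1 km

Leg 1 (263°, 15 km): east 15 sin 263° = -14.89, north 15 cos 263° = -1.83
Leg 2 (S59°E, 25 km): east 25 sin 121° = 21.43, north 25 cos 121° = -12.88
Net: 6.54 east, -14.70 north. Distance = √((6.54)² + (-14.70)²) = 16.093 km.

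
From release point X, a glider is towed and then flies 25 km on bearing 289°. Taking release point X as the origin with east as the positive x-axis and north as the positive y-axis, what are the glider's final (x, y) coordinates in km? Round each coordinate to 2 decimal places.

(-23.64, 8.14)

Leg 1 (289°, 25 km): east 25 sin 289° = -23.64, north 25 cos 289° = 8.14
Summing: -23.64 km east, 8.14 km north → (-23.64, 8.14).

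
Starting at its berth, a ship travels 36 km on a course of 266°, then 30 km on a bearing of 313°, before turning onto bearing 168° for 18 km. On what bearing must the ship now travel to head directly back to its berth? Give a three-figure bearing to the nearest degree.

Leg 1 (266°, 36 km): east 36 sin 266° = -35.91, north 36 cos 266° = -2.51
Leg 2 (313°, 30 km): east 30 sin 313° = -21.94, north 30 cos 313° = 20.46
Leg 3 (168°, 18 km): east 18 sin 168° = 3.74, north 18 cos 168° = -17.61
Net displacement: -54.11 east, 0.34 north. Direction back to start is (54.11, -0.34): bearing = atan2(54.11, -0.34) mod 360° = 90.36° ≈ 090°.

090°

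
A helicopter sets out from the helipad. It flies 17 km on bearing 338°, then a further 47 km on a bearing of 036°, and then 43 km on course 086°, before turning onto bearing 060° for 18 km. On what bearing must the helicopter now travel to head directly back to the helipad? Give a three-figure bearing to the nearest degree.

Leg 1 (338°, 17 km): east 17 sin 338° = -6.37, north 17 cos 338° = 15.76
Leg 2 (036°, 47 km): east 47 sin 36° = 27.63, north 47 cos 36° = 38.02
Leg 3 (086°, 43 km): east 43 sin 86° = 42.90, north 43 cos 86° = 3.00
Leg 4 (060°, 18 km): east 18 sin 60° = 15.59, north 18 cos 60° = 9.00
Net displacement: 79.74 east, 65.79 north. Direction back to start is (-79.74, -65.79): bearing = atan2(-79.74, -65.79) mod 360° = 230.48° ≈ 230°.

230°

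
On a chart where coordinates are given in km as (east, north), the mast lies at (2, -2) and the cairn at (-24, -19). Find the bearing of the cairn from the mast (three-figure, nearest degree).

237°

Δeast = -24 − 2 = -26.00; Δnorth = -19 − -2 = -17.00.
Bearing = atan2(Δeast, Δnorth) mod 360° = 236.82° ≈ 237°.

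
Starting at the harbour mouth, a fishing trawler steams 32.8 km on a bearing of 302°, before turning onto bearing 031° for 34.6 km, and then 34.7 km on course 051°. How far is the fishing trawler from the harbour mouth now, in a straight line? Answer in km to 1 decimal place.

70.9 km

Leg 1 (302°, 32.8 km): east 32.8 sin 302° = -27.82, north 32.8 cos 302° = 17.38
Leg 2 (031°, 34.6 km): east 34.6 sin 31° = 17.82, north 34.6 cos 31° = 29.66
Leg 3 (051°, 34.7 km): east 34.7 sin 51° = 26.97, north 34.7 cos 51° = 21.84
Net: 16.97 east, 68.88 north. Distance = √((16.97)² + (68.88)²) = 70.937 km.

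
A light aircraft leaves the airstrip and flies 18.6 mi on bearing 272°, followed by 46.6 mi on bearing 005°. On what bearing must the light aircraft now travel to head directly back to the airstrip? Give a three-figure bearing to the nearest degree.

163°

Leg 1 (272°, 18.6 mi): east 18.6 sin 272° = -18.59, north 18.6 cos 272° = 0.65
Leg 2 (005°, 46.6 mi): east 46.6 sin 5° = 4.06, north 46.6 cos 5° = 46.42
Net displacement: -14.53 east, 47.07 north. Direction back to start is (14.53, -47.07): bearing = atan2(14.53, -47.07) mod 360° = 162.85° ≈ 163°.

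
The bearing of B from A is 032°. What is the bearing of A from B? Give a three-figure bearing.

Back-bearing = 032° + 180° = 212°.

212°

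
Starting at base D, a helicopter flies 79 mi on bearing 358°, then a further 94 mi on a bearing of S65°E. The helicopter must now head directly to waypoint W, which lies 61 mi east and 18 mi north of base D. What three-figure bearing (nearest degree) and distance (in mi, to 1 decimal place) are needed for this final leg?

Leg 1 (358°, 79 mi): east 79 sin 358° = -2.76, north 79 cos 358° = 78.95
Leg 2 (S65°E, 94 mi): east 94 sin 115° = 85.19, north 94 cos 115° = -39.73
Current position: (82.44, 39.23). Target: (61, 18). Remaining: Δeast = -21.44, Δnorth = -21.23.
Bearing = atan2(-21.44, -21.23) mod 360° = 225.28°; distance = √((-21.44)² + (-21.23)²) = 30.167 mi.

225°, 30.2 mi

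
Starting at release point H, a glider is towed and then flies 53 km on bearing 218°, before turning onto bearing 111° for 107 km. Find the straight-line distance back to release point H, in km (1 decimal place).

104.6 km

Leg 1 (218°, 53 km): east 53 sin 218° = -32.63, north 53 cos 218° = -41.76
Leg 2 (111°, 107 km): east 107 sin 111° = 99.89, north 107 cos 111° = -38.35
Net: 67.26 east, -80.11 north. Distance = √((67.26)² + (-80.11)²) = 104.604 km.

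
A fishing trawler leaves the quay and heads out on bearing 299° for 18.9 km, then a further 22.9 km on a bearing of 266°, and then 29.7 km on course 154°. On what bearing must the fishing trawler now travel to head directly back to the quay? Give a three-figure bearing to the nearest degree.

054°

Leg 1 (299°, 18.9 km): east 18.9 sin 299° = -16.53, north 18.9 cos 299° = 9.16
Leg 2 (266°, 22.9 km): east 22.9 sin 266° = -22.84, north 22.9 cos 266° = -1.60
Leg 3 (154°, 29.7 km): east 29.7 sin 154° = 13.02, north 29.7 cos 154° = -26.69
Net displacement: -26.35 east, -19.13 north. Direction back to start is (26.35, 19.13): bearing = atan2(26.35, 19.13) mod 360° = 54.03° ≈ 054°.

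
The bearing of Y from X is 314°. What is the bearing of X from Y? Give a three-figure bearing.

Back-bearing = 314° − 180° = 134°.

134°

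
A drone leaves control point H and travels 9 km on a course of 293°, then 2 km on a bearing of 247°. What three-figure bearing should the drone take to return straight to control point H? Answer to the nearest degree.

105°

Leg 1 (293°, 9 km): east 9 sin 293° = -8.28, north 9 cos 293° = 3.52
Leg 2 (247°, 2 km): east 2 sin 247° = -1.84, north 2 cos 247° = -0.78
Net displacement: -10.13 east, 2.74 north. Direction back to start is (10.13, -2.74): bearing = atan2(10.13, -2.74) mod 360° = 105.12° ≈ 105°.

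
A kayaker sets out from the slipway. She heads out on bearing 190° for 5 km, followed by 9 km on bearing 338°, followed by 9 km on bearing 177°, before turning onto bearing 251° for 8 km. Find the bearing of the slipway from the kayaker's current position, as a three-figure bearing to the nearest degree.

Leg 1 (190°, 5 km): east 5 sin 190° = -0.87, north 5 cos 190° = -4.92
Leg 2 (338°, 9 km): east 9 sin 338° = -3.37, north 9 cos 338° = 8.34
Leg 3 (177°, 9 km): east 9 sin 177° = 0.47, north 9 cos 177° = -8.99
Leg 4 (251°, 8 km): east 8 sin 251° = -7.56, north 8 cos 251° = -2.60
Net displacement: -11.33 east, -8.17 north. Direction back to start is (11.33, 8.17): bearing = atan2(11.33, 8.17) mod 360° = 54.21° ≈ 054°.

054°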